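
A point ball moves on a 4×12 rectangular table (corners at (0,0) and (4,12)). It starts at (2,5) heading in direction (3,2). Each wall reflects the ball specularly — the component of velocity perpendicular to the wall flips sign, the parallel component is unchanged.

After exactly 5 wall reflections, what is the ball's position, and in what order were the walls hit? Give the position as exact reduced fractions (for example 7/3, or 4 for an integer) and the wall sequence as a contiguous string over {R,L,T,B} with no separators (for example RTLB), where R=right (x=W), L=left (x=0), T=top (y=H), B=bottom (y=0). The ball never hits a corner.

1. t=2/3 → R at (4,19/3); v=(-3,2)
2. t=4/3 → L at (0,9); v=(3,2)
3. t=4/3 → R at (4,35/3); v=(-3,2)
4. t=1/6 → T at (7/2,12); v=(-3,-2)
5. t=7/6 → L at (0,29/3); v=(3,-2)

Final position: (0,29/3)
Wall sequence: RLRTL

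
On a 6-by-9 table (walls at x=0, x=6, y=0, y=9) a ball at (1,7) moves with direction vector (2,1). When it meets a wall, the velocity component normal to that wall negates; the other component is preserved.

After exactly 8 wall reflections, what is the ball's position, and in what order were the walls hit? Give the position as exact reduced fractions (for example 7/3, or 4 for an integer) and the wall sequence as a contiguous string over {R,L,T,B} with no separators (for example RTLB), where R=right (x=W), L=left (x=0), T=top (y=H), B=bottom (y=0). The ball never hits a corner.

1. t=2 → T at (5,9); v=(2,-1)
2. t=1/2 → R at (6,17/2); v=(-2,-1)
3. t=3 → L at (0,11/2); v=(2,-1)
4. t=3 → R at (6,5/2); v=(-2,-1)
5. t=5/2 → B at (1,0); v=(-2,1)
6. t=1/2 → L at (0,1/2); v=(2,1)
7. t=3 → R at (6,7/2); v=(-2,1)
8. t=3 → L at (0,13/2); v=(2,1)

Final position: (0,13/2)
Wall sequence: TRLRBLRL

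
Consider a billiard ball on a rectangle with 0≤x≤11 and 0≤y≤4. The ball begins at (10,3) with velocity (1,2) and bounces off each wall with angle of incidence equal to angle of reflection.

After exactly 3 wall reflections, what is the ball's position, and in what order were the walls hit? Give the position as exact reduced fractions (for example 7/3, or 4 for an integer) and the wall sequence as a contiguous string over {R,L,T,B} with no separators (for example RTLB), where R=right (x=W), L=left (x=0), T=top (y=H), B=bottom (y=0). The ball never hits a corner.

Final position: (19/2,0)
Wall sequence: TRB

1. t=1/2 → T at (21/2,4); v=(1,-2)
2. t=1/2 → R at (11,3); v=(-1,-2)
3. t=3/2 → B at (19/2,0); v=(-1,2)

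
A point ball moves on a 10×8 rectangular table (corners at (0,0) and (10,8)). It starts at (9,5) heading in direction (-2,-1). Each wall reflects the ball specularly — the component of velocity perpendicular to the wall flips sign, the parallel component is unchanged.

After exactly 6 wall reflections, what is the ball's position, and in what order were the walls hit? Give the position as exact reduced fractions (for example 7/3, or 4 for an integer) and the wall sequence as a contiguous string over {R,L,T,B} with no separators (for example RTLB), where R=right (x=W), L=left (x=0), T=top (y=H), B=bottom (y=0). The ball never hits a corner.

1. t=9/2 → L at (0,1/2); v=(2,-1)
2. t=1/2 → B at (1,0); v=(2,1)
3. t=9/2 → R at (10,9/2); v=(-2,1)
4. t=7/2 → T at (3,8); v=(-2,-1)
5. t=3/2 → L at (0,13/2); v=(2,-1)
6. t=5 → R at (10,3/2); v=(-2,-1)

Final position: (10,3/2)
Wall sequence: LBRTLR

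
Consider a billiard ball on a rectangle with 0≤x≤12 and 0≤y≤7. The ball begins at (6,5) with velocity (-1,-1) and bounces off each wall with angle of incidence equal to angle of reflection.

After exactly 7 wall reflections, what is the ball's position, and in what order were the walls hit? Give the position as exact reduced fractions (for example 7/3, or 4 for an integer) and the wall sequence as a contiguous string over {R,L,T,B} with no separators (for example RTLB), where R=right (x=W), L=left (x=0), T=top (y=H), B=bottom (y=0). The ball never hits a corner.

1. t=5 → B at (1,0); v=(-1,1)
2. t=1 → L at (0,1); v=(1,1)
3. t=6 → T at (6,7); v=(1,-1)
4. t=6 → R at (12,1); v=(-1,-1)
5. t=1 → B at (11,0); v=(-1,1)
6. t=7 → T at (4,7); v=(-1,-1)
7. t=4 → L at (0,3); v=(1,-1)

Final position: (0,3)
Wall sequence: BLTRBTL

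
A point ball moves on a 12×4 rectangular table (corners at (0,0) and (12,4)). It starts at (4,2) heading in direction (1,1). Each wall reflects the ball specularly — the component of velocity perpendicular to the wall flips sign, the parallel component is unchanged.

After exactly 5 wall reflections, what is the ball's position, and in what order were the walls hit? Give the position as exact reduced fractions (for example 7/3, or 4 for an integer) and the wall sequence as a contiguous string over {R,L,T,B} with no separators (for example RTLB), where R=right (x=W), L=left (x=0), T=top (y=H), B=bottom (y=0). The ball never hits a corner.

Final position: (6,0)
Wall sequence: TBRTB

1. t=2 → T at (6,4); v=(1,-1)
2. t=4 → B at (10,0); v=(1,1)
3. t=2 → R at (12,2); v=(-1,1)
4. t=2 → T at (10,4); v=(-1,-1)
5. t=4 → B at (6,0); v=(-1,1)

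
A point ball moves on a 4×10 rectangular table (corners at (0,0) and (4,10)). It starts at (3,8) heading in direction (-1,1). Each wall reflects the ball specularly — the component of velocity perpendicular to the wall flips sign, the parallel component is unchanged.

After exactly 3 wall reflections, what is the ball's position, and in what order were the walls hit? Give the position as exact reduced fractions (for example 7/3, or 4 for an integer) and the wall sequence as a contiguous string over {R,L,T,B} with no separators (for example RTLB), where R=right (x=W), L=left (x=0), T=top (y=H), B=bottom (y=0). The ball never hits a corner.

1. t=2 → T at (1,10); v=(-1,-1)
2. t=1 → L at (0,9); v=(1,-1)
3. t=4 → R at (4,5); v=(-1,-1)

Final position: (4,5)
Wall sequence: TLR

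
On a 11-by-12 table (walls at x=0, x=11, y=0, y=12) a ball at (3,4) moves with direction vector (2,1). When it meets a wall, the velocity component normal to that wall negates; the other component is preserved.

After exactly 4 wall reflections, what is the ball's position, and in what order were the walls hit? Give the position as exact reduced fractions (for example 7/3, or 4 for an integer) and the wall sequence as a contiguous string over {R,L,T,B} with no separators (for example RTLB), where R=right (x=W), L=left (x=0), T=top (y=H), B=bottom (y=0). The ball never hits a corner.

1. t=4 → R at (11,8); v=(-2,1)
2. t=4 → T at (3,12); v=(-2,-1)
3. t=3/2 → L at (0,21/2); v=(2,-1)
4. t=11/2 → R at (11,5); v=(-2,-1)

Final position: (11,5)
Wall sequence: RTLR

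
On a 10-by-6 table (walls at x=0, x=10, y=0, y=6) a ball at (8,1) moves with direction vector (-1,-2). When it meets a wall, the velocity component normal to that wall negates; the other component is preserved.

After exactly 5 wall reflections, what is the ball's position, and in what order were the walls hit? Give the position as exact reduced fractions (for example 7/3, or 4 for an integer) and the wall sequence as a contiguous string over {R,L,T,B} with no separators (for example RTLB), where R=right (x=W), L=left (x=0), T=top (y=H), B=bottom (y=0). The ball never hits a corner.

Final position: (3/2,6)
Wall sequence: BTBLT

1. t=1/2 → B at (15/2,0); v=(-1,2)
2. t=3 → T at (9/2,6); v=(-1,-2)
3. t=3 → B at (3/2,0); v=(-1,2)
4. t=3/2 → L at (0,3); v=(1,2)
5. t=3/2 → T at (3/2,6); v=(1,-2)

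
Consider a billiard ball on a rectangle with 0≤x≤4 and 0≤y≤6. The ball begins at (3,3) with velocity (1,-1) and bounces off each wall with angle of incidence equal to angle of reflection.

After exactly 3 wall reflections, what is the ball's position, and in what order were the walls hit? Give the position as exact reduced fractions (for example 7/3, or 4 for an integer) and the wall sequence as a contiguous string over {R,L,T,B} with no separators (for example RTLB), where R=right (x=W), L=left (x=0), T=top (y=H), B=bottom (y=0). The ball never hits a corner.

1. t=1 → R at (4,2); v=(-1,-1)
2. t=2 → B at (2,0); v=(-1,1)
3. t=2 → L at (0,2); v=(1,1)

Final position: (0,2)
Wall sequence: RBL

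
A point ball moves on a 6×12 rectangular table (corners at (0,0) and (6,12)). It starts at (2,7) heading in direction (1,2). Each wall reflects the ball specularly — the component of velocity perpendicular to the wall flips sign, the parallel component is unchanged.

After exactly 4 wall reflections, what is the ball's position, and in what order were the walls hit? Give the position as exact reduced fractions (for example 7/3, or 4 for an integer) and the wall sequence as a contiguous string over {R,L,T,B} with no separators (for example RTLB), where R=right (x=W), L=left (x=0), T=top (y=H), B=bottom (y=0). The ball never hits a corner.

Final position: (0,3)
Wall sequence: TRBL

1. t=5/2 → T at (9/2,12); v=(1,-2)
2. t=3/2 → R at (6,9); v=(-1,-2)
3. t=9/2 → B at (3/2,0); v=(-1,2)
4. t=3/2 → L at (0,3); v=(1,2)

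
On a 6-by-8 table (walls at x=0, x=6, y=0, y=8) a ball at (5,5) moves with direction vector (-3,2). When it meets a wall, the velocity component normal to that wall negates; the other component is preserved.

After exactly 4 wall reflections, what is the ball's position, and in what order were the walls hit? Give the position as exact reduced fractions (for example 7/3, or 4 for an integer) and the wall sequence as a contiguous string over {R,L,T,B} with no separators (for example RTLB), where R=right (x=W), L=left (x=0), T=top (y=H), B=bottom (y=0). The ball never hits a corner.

Final position: (1/2,0)
Wall sequence: TLRB

1. t=3/2 → T at (1/2,8); v=(-3,-2)
2. t=1/6 → L at (0,23/3); v=(3,-2)
3. t=2 → R at (6,11/3); v=(-3,-2)
4. t=11/6 → B at (1/2,0); v=(-3,2)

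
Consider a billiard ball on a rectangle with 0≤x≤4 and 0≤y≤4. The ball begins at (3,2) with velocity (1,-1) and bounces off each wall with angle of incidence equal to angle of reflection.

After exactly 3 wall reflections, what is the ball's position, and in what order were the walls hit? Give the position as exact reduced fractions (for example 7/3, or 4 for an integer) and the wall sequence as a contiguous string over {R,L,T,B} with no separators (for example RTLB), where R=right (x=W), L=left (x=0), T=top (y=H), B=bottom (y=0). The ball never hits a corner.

Final position: (0,3)
Wall sequence: RBL

1. t=1 → R at (4,1); v=(-1,-1)
2. t=1 → B at (3,0); v=(-1,1)
3. t=3 → L at (0,3); v=(1,1)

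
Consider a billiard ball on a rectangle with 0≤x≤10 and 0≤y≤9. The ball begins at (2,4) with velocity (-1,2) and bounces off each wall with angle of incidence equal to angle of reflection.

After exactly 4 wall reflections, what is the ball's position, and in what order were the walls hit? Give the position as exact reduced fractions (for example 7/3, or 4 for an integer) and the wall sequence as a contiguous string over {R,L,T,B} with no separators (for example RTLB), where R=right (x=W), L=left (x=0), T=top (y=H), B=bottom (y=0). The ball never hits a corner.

1. t=2 → L at (0,8); v=(1,2)
2. t=1/2 → T at (1/2,9); v=(1,-2)
3. t=9/2 → B at (5,0); v=(1,2)
4. t=9/2 → T at (19/2,9); v=(1,-2)

Final position: (19/2,9)
Wall sequence: LTBT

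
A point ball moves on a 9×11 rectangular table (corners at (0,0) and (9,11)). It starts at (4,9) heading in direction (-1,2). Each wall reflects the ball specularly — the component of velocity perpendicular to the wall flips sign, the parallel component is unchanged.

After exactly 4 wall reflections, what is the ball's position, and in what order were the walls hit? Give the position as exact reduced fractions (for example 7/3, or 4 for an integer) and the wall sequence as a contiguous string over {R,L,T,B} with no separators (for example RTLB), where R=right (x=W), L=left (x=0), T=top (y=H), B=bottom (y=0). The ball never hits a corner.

1. t=1 → T at (3,11); v=(-1,-2)
2. t=3 → L at (0,5); v=(1,-2)
3. t=5/2 → B at (5/2,0); v=(1,2)
4. t=11/2 → T at (8,11); v=(1,-2)

Final position: (8,11)
Wall sequence: TLBT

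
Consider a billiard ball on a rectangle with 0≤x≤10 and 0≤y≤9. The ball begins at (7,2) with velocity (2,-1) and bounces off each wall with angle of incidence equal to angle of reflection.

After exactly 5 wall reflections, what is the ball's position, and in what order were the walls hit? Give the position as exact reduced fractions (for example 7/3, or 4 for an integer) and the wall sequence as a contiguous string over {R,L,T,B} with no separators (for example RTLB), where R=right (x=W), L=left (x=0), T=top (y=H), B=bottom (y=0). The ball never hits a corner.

Final position: (10,17/2)
Wall sequence: RBLTR

1. t=3/2 → R at (10,1/2); v=(-2,-1)
2. t=1/2 → B at (9,0); v=(-2,1)
3. t=9/2 → L at (0,9/2); v=(2,1)
4. t=9/2 → T at (9,9); v=(2,-1)
5. t=1/2 → R at (10,17/2); v=(-2,-1)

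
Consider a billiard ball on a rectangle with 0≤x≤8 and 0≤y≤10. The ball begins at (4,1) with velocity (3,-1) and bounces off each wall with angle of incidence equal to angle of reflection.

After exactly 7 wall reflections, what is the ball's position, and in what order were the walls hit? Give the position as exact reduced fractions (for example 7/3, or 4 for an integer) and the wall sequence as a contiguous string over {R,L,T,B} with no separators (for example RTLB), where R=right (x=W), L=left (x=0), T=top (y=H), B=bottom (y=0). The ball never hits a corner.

Final position: (8,9)
Wall sequence: BRLRLTR

1. t=1 → B at (7,0); v=(3,1)
2. t=1/3 → R at (8,1/3); v=(-3,1)
3. t=8/3 → L at (0,3); v=(3,1)
4. t=8/3 → R at (8,17/3); v=(-3,1)
5. t=8/3 → L at (0,25/3); v=(3,1)
6. t=5/3 → T at (5,10); v=(3,-1)
7. t=1 → R at (8,9); v=(-3,-1)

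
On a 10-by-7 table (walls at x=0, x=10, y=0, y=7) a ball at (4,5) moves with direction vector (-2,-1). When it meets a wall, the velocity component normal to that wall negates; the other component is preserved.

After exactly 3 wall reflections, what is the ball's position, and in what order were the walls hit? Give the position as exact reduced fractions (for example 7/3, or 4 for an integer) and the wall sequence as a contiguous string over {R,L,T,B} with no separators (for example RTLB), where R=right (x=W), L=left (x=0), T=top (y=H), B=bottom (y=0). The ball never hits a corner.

1. t=2 → L at (0,3); v=(2,-1)
2. t=3 → B at (6,0); v=(2,1)
3. t=2 → R at (10,2); v=(-2,1)

Final position: (10,2)
Wall sequence: LBR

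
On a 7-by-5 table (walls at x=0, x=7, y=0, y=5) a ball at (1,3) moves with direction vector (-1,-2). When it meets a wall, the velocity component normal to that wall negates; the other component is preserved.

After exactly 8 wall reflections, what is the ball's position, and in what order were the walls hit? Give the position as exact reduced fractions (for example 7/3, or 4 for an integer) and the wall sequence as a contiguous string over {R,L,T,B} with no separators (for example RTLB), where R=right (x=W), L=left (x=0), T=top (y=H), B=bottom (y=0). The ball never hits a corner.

Final position: (1,5)
Wall sequence: LBTBRTBT

1. t=1 → L at (0,1); v=(1,-2)
2. t=1/2 → B at (1/2,0); v=(1,2)
3. t=5/2 → T at (3,5); v=(1,-2)
4. t=5/2 → B at (11/2,0); v=(1,2)
5. t=3/2 → R at (7,3); v=(-1,2)
6. t=1 → T at (6,5); v=(-1,-2)
7. t=5/2 → B at (7/2,0); v=(-1,2)
8. t=5/2 → T at (1,5); v=(-1,-2)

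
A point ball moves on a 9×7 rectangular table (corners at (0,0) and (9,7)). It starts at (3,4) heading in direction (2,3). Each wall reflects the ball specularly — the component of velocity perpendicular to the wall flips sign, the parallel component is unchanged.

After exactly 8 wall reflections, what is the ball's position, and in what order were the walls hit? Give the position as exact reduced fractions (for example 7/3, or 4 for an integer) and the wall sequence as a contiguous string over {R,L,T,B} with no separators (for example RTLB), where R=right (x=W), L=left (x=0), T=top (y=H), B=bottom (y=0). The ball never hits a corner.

Final position: (9,2)
Wall sequence: TRBTLBTR

1. t=1 → T at (5,7); v=(2,-3)
2. t=2 → R at (9,1); v=(-2,-3)
3. t=1/3 → B at (25/3,0); v=(-2,3)
4. t=7/3 → T at (11/3,7); v=(-2,-3)
5. t=11/6 → L at (0,3/2); v=(2,-3)
6. t=1/2 → B at (1,0); v=(2,3)
7. t=7/3 → T at (17/3,7); v=(2,-3)
8. t=5/3 → R at (9,2); v=(-2,-3)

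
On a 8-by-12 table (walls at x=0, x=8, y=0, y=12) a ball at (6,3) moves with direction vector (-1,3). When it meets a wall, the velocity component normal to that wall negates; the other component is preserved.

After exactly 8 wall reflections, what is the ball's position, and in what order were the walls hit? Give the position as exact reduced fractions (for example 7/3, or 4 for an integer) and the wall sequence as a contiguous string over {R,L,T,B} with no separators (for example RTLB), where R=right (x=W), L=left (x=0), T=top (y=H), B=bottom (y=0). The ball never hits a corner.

Final position: (0,3)
Wall sequence: TLBTRBTL

1. t=3 → T at (3,12); v=(-1,-3)
2. t=3 → L at (0,3); v=(1,-3)
3. t=1 → B at (1,0); v=(1,3)
4. t=4 → T at (5,12); v=(1,-3)
5. t=3 → R at (8,3); v=(-1,-3)
6. t=1 → B at (7,0); v=(-1,3)
7. t=4 → T at (3,12); v=(-1,-3)
8. t=3 → L at (0,3); v=(1,-3)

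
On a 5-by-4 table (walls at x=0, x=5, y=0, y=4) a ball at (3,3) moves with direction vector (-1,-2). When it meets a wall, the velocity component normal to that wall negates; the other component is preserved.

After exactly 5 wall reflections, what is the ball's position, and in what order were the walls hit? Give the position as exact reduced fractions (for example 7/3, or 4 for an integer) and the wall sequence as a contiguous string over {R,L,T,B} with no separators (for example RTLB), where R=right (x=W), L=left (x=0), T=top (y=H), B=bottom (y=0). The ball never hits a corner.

Final position: (9/2,4)
Wall sequence: BLTBT

1. t=3/2 → B at (3/2,0); v=(-1,2)
2. t=3/2 → L at (0,3); v=(1,2)
3. t=1/2 → T at (1/2,4); v=(1,-2)
4. t=2 → B at (5/2,0); v=(1,2)
5. t=2 → T at (9/2,4); v=(1,-2)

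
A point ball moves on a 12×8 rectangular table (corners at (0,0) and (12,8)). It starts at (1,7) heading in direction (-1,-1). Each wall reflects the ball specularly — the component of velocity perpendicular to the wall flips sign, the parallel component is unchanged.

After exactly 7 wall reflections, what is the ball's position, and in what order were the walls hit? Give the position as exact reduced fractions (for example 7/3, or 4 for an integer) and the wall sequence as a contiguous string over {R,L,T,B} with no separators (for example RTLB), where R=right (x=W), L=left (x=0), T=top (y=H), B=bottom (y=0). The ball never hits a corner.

1. t=1 → L at (0,6); v=(1,-1)
2. t=6 → B at (6,0); v=(1,1)
3. t=6 → R at (12,6); v=(-1,1)
4. t=2 → T at (10,8); v=(-1,-1)
5. t=8 → B at (2,0); v=(-1,1)
6. t=2 → L at (0,2); v=(1,1)
7. t=6 → T at (6,8); v=(1,-1)

Final position: (6,8)
Wall sequence: LBRTBLT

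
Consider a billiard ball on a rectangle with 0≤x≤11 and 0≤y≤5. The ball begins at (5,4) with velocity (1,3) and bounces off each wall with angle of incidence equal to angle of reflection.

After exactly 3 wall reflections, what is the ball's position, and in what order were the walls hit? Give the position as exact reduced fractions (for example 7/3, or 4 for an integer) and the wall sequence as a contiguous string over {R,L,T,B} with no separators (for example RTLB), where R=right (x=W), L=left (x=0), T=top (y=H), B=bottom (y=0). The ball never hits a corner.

1. t=1/3 → T at (16/3,5); v=(1,-3)
2. t=5/3 → B at (7,0); v=(1,3)
3. t=5/3 → T at (26/3,5); v=(1,-3)

Final position: (26/3,5)
Wall sequence: TBT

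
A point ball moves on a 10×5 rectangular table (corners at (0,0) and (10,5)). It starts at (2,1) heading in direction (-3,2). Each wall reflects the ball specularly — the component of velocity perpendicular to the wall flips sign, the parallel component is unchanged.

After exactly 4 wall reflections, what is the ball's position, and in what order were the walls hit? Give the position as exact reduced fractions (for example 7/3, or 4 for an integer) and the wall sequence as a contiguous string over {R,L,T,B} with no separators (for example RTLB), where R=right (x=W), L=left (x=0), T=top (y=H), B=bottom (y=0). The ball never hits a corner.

Final position: (17/2,0)
Wall sequence: LTRB

1. t=2/3 → L at (0,7/3); v=(3,2)
2. t=4/3 → T at (4,5); v=(3,-2)
3. t=2 → R at (10,1); v=(-3,-2)
4. t=1/2 → B at (17/2,0); v=(-3,2)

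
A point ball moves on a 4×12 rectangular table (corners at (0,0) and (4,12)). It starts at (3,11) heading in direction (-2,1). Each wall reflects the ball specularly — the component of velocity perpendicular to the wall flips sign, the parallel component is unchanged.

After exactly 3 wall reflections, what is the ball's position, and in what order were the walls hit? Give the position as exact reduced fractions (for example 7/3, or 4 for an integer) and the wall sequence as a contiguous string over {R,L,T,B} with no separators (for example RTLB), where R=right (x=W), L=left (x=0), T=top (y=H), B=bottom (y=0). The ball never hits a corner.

1. t=1 → T at (1,12); v=(-2,-1)
2. t=1/2 → L at (0,23/2); v=(2,-1)
3. t=2 → R at (4,19/2); v=(-2,-1)

Final position: (4,19/2)
Wall sequence: TLR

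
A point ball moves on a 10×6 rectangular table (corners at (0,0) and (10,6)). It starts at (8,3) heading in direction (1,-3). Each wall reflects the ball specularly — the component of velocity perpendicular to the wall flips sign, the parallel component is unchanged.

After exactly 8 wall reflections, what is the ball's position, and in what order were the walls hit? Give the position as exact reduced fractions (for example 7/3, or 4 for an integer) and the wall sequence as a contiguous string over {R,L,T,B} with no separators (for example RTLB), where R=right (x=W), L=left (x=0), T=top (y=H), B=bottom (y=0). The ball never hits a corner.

Final position: (0,3)
Wall sequence: BRTBTBTL

1. t=1 → B at (9,0); v=(1,3)
2. t=1 → R at (10,3); v=(-1,3)
3. t=1 → T at (9,6); v=(-1,-3)
4. t=2 → B at (7,0); v=(-1,3)
5. t=2 → T at (5,6); v=(-1,-3)
6. t=2 → B at (3,0); v=(-1,3)
7. t=2 → T at (1,6); v=(-1,-3)
8. t=1 → L at (0,3); v=(1,-3)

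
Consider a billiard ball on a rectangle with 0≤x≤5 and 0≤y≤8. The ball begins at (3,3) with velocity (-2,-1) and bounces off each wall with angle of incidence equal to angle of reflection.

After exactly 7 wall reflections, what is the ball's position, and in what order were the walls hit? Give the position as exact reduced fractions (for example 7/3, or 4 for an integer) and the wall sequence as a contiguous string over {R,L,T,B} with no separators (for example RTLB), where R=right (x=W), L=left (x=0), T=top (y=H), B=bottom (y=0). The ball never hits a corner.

1. t=3/2 → L at (0,3/2); v=(2,-1)
2. t=3/2 → B at (3,0); v=(2,1)
3. t=1 → R at (5,1); v=(-2,1)
4. t=5/2 → L at (0,7/2); v=(2,1)
5. t=5/2 → R at (5,6); v=(-2,1)
6. t=2 → T at (1,8); v=(-2,-1)
7. t=1/2 → L at (0,15/2); v=(2,-1)

Final position: (0,15/2)
Wall sequence: LBRLRTL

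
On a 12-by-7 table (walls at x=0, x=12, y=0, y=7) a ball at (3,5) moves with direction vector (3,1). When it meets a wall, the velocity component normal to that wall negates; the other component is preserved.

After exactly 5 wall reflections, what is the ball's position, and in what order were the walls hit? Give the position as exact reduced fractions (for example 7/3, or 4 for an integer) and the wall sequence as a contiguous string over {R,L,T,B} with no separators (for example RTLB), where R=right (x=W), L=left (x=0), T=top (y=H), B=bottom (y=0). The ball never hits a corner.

1. t=2 → T at (9,7); v=(3,-1)
2. t=1 → R at (12,6); v=(-3,-1)
3. t=4 → L at (0,2); v=(3,-1)
4. t=2 → B at (6,0); v=(3,1)
5. t=2 → R at (12,2); v=(-3,1)

Final position: (12,2)
Wall sequence: TRLBR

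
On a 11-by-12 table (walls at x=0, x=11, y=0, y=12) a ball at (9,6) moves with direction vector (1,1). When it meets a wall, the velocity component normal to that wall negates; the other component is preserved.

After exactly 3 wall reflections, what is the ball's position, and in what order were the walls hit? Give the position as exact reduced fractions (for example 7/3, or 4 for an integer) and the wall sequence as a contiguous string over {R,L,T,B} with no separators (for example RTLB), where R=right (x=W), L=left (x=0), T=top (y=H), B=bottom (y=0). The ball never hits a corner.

Final position: (0,5)
Wall sequence: RTL

1. t=2 → R at (11,8); v=(-1,1)
2. t=4 → T at (7,12); v=(-1,-1)
3. t=7 → L at (0,5); v=(1,-1)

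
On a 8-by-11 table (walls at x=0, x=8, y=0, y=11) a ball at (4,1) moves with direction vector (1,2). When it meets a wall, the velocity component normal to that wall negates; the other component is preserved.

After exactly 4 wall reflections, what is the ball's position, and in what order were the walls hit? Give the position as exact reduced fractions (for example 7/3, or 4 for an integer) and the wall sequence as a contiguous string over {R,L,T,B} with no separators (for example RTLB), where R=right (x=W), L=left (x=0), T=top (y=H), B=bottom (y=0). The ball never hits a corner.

1. t=4 → R at (8,9); v=(-1,2)
2. t=1 → T at (7,11); v=(-1,-2)
3. t=11/2 → B at (3/2,0); v=(-1,2)
4. t=3/2 → L at (0,3); v=(1,2)

Final position: (0,3)
Wall sequence: RTBL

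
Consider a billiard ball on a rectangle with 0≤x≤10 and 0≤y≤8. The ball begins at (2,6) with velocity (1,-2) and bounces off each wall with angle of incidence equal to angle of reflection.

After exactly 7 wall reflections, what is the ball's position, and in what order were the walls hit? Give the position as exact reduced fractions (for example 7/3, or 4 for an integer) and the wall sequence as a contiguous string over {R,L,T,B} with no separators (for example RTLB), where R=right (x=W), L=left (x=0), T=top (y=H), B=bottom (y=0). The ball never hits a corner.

Final position: (1,0)
Wall sequence: BTRBTLB

1. t=3 → B at (5,0); v=(1,2)
2. t=4 → T at (9,8); v=(1,-2)
3. t=1 → R at (10,6); v=(-1,-2)
4. t=3 → B at (7,0); v=(-1,2)
5. t=4 → T at (3,8); v=(-1,-2)
6. t=3 → L at (0,2); v=(1,-2)
7. t=1 → B at (1,0); v=(1,2)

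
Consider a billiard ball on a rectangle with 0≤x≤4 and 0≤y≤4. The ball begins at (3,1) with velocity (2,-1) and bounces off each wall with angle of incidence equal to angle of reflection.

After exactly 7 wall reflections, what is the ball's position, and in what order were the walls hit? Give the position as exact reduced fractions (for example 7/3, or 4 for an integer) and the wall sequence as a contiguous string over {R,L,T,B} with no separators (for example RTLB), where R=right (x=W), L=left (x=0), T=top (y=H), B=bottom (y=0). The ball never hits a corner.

Final position: (4,1/2)
Wall sequence: RBLRTLR

1. t=1/2 → R at (4,1/2); v=(-2,-1)
2. t=1/2 → B at (3,0); v=(-2,1)
3. t=3/2 → L at (0,3/2); v=(2,1)
4. t=2 → R at (4,7/2); v=(-2,1)
5. t=1/2 → T at (3,4); v=(-2,-1)
6. t=3/2 → L at (0,5/2); v=(2,-1)
7. t=2 → R at (4,1/2); v=(-2,-1)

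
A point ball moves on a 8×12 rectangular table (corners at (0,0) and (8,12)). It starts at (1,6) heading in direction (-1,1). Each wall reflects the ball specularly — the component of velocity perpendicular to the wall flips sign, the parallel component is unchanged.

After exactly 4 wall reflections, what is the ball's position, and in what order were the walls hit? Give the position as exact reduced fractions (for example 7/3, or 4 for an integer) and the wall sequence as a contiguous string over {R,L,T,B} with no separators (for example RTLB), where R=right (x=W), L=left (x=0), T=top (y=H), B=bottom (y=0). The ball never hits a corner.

1. t=1 → L at (0,7); v=(1,1)
2. t=5 → T at (5,12); v=(1,-1)
3. t=3 → R at (8,9); v=(-1,-1)
4. t=8 → L at (0,1); v=(1,-1)

Final position: (0,1)
Wall sequence: LTRL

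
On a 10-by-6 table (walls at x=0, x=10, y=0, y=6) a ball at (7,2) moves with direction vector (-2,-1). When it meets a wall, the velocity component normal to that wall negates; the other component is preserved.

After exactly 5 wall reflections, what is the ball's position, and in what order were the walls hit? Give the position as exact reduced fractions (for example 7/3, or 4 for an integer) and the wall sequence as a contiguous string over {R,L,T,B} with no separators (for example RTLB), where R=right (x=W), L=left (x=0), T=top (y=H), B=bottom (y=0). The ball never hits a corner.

1. t=2 → B at (3,0); v=(-2,1)
2. t=3/2 → L at (0,3/2); v=(2,1)
3. t=9/2 → T at (9,6); v=(2,-1)
4. t=1/2 → R at (10,11/2); v=(-2,-1)
5. t=5 → L at (0,1/2); v=(2,-1)

Final position: (0,1/2)
Wall sequence: BLTRL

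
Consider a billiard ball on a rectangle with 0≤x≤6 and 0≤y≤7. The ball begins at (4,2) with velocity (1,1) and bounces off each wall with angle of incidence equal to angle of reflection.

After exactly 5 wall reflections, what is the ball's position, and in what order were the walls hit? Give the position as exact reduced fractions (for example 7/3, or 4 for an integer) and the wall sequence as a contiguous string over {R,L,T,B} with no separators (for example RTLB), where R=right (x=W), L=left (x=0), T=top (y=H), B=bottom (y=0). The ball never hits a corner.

Final position: (6,2)
Wall sequence: RTLBR

1. t=2 → R at (6,4); v=(-1,1)
2. t=3 → T at (3,7); v=(-1,-1)
3. t=3 → L at (0,4); v=(1,-1)
4. t=4 → B at (4,0); v=(1,1)
5. t=2 → R at (6,2); v=(-1,1)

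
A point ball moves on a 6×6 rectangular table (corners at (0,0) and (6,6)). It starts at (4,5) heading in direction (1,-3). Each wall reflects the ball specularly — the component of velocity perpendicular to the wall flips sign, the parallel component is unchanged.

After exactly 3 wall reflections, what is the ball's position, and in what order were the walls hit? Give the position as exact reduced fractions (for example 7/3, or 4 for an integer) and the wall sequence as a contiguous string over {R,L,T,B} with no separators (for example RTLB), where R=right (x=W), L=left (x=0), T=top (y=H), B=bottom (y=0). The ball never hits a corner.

1. t=5/3 → B at (17/3,0); v=(1,3)
2. t=1/3 → R at (6,1); v=(-1,3)
3. t=5/3 → T at (13/3,6); v=(-1,-3)

Final position: (13/3,6)
Wall sequence: BRT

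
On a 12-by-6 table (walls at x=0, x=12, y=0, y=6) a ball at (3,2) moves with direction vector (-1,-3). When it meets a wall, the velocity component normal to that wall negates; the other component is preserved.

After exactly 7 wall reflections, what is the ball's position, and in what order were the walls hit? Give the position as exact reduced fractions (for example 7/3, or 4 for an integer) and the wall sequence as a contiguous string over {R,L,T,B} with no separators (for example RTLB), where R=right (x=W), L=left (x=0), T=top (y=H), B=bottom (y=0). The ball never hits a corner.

Final position: (23/3,6)
Wall sequence: BTLBTBT

1. t=2/3 → B at (7/3,0); v=(-1,3)
2. t=2 → T at (1/3,6); v=(-1,-3)
3. t=1/3 → L at (0,5); v=(1,-3)
4. t=5/3 → B at (5/3,0); v=(1,3)
5. t=2 → T at (11/3,6); v=(1,-3)
6. t=2 → B at (17/3,0); v=(1,3)
7. t=2 → T at (23/3,6); v=(1,-3)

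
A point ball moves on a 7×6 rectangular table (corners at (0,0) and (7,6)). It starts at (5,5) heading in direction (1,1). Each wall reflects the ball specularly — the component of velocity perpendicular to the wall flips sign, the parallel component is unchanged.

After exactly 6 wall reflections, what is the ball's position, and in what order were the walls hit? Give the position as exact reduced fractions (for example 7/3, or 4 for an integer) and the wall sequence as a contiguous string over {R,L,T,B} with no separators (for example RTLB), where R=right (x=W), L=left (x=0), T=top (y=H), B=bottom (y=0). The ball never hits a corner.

1. t=1 → T at (6,6); v=(1,-1)
2. t=1 → R at (7,5); v=(-1,-1)
3. t=5 → B at (2,0); v=(-1,1)
4. t=2 → L at (0,2); v=(1,1)
5. t=4 → T at (4,6); v=(1,-1)
6. t=3 → R at (7,3); v=(-1,-1)

Final position: (7,3)
Wall sequence: TRBLTR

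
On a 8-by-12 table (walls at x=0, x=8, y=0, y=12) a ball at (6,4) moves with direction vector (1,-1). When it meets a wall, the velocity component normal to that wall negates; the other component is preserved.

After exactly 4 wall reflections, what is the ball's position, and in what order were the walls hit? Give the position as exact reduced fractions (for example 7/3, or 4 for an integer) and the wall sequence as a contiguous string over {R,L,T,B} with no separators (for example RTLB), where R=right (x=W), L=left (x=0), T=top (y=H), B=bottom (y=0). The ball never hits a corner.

Final position: (6,12)
Wall sequence: RBLT

1. t=2 → R at (8,2); v=(-1,-1)
2. t=2 → B at (6,0); v=(-1,1)
3. t=6 → L at (0,6); v=(1,1)
4. t=6 → T at (6,12); v=(1,-1)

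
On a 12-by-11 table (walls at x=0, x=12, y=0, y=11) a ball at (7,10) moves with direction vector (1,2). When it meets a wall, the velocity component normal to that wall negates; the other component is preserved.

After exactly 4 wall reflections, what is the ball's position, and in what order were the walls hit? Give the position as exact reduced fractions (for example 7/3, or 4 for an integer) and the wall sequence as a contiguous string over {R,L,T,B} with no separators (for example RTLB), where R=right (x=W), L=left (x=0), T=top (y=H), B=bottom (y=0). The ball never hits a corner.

Final position: (11/2,11)
Wall sequence: TRBT

1. t=1/2 → T at (15/2,11); v=(1,-2)
2. t=9/2 → R at (12,2); v=(-1,-2)
3. t=1 → B at (11,0); v=(-1,2)
4. t=11/2 → T at (11/2,11); v=(-1,-2)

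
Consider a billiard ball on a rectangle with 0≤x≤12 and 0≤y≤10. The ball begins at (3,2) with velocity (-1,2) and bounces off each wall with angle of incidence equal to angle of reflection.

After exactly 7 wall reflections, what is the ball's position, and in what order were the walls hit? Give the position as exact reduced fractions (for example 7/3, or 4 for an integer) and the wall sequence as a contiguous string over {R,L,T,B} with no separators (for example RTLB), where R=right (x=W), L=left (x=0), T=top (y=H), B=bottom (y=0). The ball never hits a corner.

Final position: (3,10)
Wall sequence: LTBTRBT

1. t=3 → L at (0,8); v=(1,2)
2. t=1 → T at (1,10); v=(1,-2)
3. t=5 → B at (6,0); v=(1,2)
4. t=5 → T at (11,10); v=(1,-2)
5. t=1 → R at (12,8); v=(-1,-2)
6. t=4 → B at (8,0); v=(-1,2)
7. t=5 → T at (3,10); v=(-1,-2)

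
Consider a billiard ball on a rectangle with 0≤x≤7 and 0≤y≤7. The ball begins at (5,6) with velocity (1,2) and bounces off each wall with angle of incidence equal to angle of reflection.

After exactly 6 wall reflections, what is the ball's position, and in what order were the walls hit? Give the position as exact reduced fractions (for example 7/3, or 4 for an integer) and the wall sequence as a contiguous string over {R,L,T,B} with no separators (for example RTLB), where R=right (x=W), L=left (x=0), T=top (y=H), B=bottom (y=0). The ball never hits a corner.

1. t=1/2 → T at (11/2,7); v=(1,-2)
2. t=3/2 → R at (7,4); v=(-1,-2)
3. t=2 → B at (5,0); v=(-1,2)
4. t=7/2 → T at (3/2,7); v=(-1,-2)
5. t=3/2 → L at (0,4); v=(1,-2)
6. t=2 → B at (2,0); v=(1,2)

Final position: (2,0)
Wall sequence: TRBTLB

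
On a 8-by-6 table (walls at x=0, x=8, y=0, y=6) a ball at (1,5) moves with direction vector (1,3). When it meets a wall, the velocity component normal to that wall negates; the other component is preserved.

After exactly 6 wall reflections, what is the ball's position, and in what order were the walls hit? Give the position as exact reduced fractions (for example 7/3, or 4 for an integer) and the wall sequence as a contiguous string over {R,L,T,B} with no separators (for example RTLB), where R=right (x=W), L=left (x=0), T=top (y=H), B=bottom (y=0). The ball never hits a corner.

1. t=1/3 → T at (4/3,6); v=(1,-3)
2. t=2 → B at (10/3,0); v=(1,3)
3. t=2 → T at (16/3,6); v=(1,-3)
4. t=2 → B at (22/3,0); v=(1,3)
5. t=2/3 → R at (8,2); v=(-1,3)
6. t=4/3 → T at (20/3,6); v=(-1,-3)

Final position: (20/3,6)
Wall sequence: TBTBRT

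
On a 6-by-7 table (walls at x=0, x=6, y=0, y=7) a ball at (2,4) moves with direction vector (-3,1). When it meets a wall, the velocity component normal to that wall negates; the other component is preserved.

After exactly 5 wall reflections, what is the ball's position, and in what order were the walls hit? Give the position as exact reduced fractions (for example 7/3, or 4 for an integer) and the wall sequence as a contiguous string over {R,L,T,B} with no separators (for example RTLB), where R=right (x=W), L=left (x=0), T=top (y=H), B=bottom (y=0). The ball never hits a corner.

1. t=2/3 → L at (0,14/3); v=(3,1)
2. t=2 → R at (6,20/3); v=(-3,1)
3. t=1/3 → T at (5,7); v=(-3,-1)
4. t=5/3 → L at (0,16/3); v=(3,-1)
5. t=2 → R at (6,10/3); v=(-3,-1)

Final position: (6,10/3)
Wall sequence: LRTLR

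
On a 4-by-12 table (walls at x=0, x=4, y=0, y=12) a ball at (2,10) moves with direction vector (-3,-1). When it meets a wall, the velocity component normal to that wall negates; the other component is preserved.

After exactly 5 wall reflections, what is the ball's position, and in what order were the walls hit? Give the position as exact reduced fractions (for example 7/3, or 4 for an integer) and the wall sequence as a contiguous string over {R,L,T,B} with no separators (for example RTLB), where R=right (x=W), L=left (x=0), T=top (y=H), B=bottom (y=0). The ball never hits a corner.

Final position: (0,4)
Wall sequence: LRLRL

1. t=2/3 → L at (0,28/3); v=(3,-1)
2. t=4/3 → R at (4,8); v=(-3,-1)
3. t=4/3 → L at (0,20/3); v=(3,-1)
4. t=4/3 → R at (4,16/3); v=(-3,-1)
5. t=4/3 → L at (0,4); v=(3,-1)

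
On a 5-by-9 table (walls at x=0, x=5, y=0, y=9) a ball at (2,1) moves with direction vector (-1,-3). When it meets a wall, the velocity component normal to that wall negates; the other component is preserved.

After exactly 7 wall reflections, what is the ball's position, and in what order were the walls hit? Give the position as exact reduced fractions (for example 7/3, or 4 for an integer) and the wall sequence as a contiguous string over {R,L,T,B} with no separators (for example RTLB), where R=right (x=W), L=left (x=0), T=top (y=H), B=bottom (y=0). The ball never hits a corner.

1. t=1/3 → B at (5/3,0); v=(-1,3)
2. t=5/3 → L at (0,5); v=(1,3)
3. t=4/3 → T at (4/3,9); v=(1,-3)
4. t=3 → B at (13/3,0); v=(1,3)
5. t=2/3 → R at (5,2); v=(-1,3)
6. t=7/3 → T at (8/3,9); v=(-1,-3)
7. t=8/3 → L at (0,1); v=(1,-3)

Final position: (0,1)
Wall sequence: BLTBRTL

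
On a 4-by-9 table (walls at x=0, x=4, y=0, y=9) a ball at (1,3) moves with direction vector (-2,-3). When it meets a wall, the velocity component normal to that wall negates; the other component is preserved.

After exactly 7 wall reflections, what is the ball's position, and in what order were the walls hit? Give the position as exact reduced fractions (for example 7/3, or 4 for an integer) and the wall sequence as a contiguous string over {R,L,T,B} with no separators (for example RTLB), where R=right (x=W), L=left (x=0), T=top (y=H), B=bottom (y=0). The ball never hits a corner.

1. t=1/2 → L at (0,3/2); v=(2,-3)
2. t=1/2 → B at (1,0); v=(2,3)
3. t=3/2 → R at (4,9/2); v=(-2,3)
4. t=3/2 → T at (1,9); v=(-2,-3)
5. t=1/2 → L at (0,15/2); v=(2,-3)
6. t=2 → R at (4,3/2); v=(-2,-3)
7. t=1/2 → B at (3,0); v=(-2,3)

Final position: (3,0)
Wall sequence: LBRTLRB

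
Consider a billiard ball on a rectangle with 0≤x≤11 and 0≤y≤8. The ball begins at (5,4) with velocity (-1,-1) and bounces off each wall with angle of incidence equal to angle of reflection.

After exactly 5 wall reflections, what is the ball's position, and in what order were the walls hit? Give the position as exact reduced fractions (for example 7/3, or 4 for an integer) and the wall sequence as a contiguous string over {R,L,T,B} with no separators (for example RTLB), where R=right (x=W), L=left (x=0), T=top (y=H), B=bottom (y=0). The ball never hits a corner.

1. t=4 → B at (1,0); v=(-1,1)
2. t=1 → L at (0,1); v=(1,1)
3. t=7 → T at (7,8); v=(1,-1)
4. t=4 → R at (11,4); v=(-1,-1)
5. t=4 → B at (7,0); v=(-1,1)

Final position: (7,0)
Wall sequence: BLTRB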